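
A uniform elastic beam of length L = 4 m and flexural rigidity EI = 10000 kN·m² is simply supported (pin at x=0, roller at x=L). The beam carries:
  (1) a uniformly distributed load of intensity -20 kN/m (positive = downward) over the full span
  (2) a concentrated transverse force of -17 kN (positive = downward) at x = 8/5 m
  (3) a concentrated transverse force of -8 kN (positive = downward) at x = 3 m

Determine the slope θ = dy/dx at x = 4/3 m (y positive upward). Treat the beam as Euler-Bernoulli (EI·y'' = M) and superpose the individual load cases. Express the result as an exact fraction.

Load 1 — uniform load w=-20 kN/m over full span:
  θ_1 = -w(L³-6Lx²+4x³)/(24EI) = -(-20)·(4³-6·4·(4/3)²+4·(4/3)³)/(24·10000) = 26/10125 rad
Load 2 — point force P=-17 kN at a=8/5 m (b=L-a=12/5):
  θ_2 = -Pb(L²-b²-3x²)/(6LEI)  [x≤a] = -(-17)·(12/5)·(4²-(12/5)²-3·(4/3)²)/(6·4·10000) = 391/468750 rad
Load 3 — point force P=-8 kN at a=3 m (b=L-a=1):
  θ_3 = -Pb(L²-b²-3x²)/(6LEI)  [x≤a] = -(-8)·1·(4²-1²-3·(4/3)²)/(6·4·10000) = 29/90000 rad
Superposition: θ = Σ θ_i = 377081/101250000 rad ≈ 0.003724 rad

θ(4/3) = 377081/101250000 rad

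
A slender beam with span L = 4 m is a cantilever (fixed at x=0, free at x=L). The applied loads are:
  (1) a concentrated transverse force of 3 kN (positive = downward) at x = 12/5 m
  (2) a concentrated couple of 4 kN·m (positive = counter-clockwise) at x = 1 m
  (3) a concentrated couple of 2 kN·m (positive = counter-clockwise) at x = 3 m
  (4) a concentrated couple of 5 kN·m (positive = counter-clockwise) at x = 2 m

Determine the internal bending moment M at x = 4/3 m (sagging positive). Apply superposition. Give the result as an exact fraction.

M(4/3) = 19/5 kN·m

Load 1 — point force P=3 kN at a=12/5 m (b=L-a=8/5):
  M_1 = -P(a-x)  [x≤a] = -3·((12/5)-(4/3)) = -16/5 kN·m
Load 2 — applied couple M₀=4 kN·m at a=1 m (b=L-a=3):
  M_2 = 0  [x>a] = 0 kN·m
Load 3 — applied couple M₀=2 kN·m at a=3 m (b=L-a=1):
  M_3 = M₀  [x≤a] = 2 = 2 kN·m
Load 4 — applied couple M₀=5 kN·m at a=2 m (b=L-a=2):
  M_4 = M₀  [x≤a] = 5 = 5 kN·m
Superposition: M = Σ M_i = 19/5 kN·m ≈ 3.800000 kN·m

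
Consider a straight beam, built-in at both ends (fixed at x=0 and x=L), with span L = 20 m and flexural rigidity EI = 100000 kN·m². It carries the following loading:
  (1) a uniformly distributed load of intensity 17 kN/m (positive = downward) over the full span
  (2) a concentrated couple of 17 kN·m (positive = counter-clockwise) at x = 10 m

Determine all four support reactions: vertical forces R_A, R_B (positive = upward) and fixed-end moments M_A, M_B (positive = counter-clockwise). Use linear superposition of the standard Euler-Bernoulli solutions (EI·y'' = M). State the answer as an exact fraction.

R_A = 6851/40 kN, M_A = 6851/12 kN·m, R_B = 6749/40 kN, M_B = -6749/12 kN·m

Load 1 — uniform load w=17 kN/m over full span:
  R_A = wL/2 = 17·20/2 = 170 kN
  M_A = wL²/12 = 17·20²/12 = 1700/3 kN·m
  R_B = wL/2 = 17·20/2 = 170 kN
  M_B = -wL²/12 = -17·20²/12 = -1700/3 kN·m
Load 2 — applied couple M₀=17 kN·m at a=10 m (b=L-a=10):
  R_A = 6M₀ab/L³ = 6·17·10·10/20³ = 51/40 kN
  M_A = M₀b(2a-b)/L² = 17·10·(2·10-10)/20² = 17/4 kN·m
  R_B = -6M₀ab/L³ = -6·17·10·10/20³ = -51/40 kN
  M_B = M₀a(2b-a)/L² = 17·10·(2·10-10)/20² = 17/4 kN·m
Superposition: R_A = 6851/40 kN, M_A = 6851/12 kN·m, R_B = 6749/40 kN, M_B = -6749/12 kN·m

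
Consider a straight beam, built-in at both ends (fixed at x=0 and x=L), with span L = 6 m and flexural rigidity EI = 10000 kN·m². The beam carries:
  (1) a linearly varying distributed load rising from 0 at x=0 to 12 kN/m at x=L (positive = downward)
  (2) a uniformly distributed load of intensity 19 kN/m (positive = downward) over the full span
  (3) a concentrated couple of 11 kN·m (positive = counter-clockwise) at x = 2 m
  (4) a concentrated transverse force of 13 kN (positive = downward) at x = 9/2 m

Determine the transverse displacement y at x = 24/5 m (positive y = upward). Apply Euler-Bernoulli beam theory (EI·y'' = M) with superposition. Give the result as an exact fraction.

Load 1 — triangular load w₀=12 kN/m (0→w₀ over full span):
  y_1 = -w₀x²(L-x)²(x+2L)/(120LEI) = -12·(24/5)²·(6-(24/5))²·((24/5)+2·6)/(120·6·10000) = -9072/9765625 m
Load 2 — uniform load w=19 kN/m over full span:
  y_2 = -wx²(L-x)²/(24EI) = -19·(24/5)²·(6-(24/5))²/(24·10000) = -1026/390625 m
Load 3 — applied couple M₀=11 kN·m at a=2 m (b=L-a=4):
  y_3 = (R_Ax³/6 - M_Ax²/2 - M₀(x-a)²/2)/EI  [x>a] with R_A=22/9, M_A=0 = ((22/9)·(24/5)³/6 - 0·(24/5)²/2 - 11·((24/5)-2)²/2)/10000 = 121/625000 m
Load 4 — point force P=13 kN at a=9/2 m (b=L-a=3/2):
  y_4 = -Pa²(L-x)²(3bL-(3b+a)(L-x))/(6L³EI)  [x>a] = -13·(9/2)²·(6-(24/5))²·(3·(3/2)·6-(3·(3/2)+(9/2))·(6-(24/5)))/(6·6³·10000) = -9477/20000000 m
Superposition: y = Σ y_i = -9589457/2500000000 m ≈ -0.003836 m

y(24/5) = -9589457/2500000000 m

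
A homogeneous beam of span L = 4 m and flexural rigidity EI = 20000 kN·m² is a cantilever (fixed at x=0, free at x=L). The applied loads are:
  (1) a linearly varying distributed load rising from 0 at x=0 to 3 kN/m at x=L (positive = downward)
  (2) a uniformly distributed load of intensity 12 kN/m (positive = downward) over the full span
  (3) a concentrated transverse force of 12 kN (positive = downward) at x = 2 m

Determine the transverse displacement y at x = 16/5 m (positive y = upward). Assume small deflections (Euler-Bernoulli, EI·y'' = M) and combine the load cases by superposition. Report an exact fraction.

y(16/5) = -384623/19531250 m

Load 1 — triangular load w₀=3 kN/m (0→w₀ over full span):
  y_1 = (w₀Lx³/12-w₀L²x²/6-w₀x⁵/(120L))/EI = (3·4·(16/5)³/12-3·4²·(16/5)²/6-3·(16/5)⁵/(120·4))/20000 = -25024/9765625 m
Load 2 — uniform load w=12 kN/m over full span:
  y_2 = -wx²(x²-4Lx+6L²)/(24EI) = -12·(16/5)²·((16/5)²-4·4·(16/5)+6·4²)/(24·20000) = -5504/390625 m
Load 3 — point force P=12 kN at a=2 m (b=L-a=2):
  y_3 = -Pa²(3x-a)/(6EI)  [x>a] = -12·2²·(3·(16/5)-2)/(6·20000) = -19/6250 m
Superposition: y = Σ y_i = -384623/19531250 m ≈ -0.019693 m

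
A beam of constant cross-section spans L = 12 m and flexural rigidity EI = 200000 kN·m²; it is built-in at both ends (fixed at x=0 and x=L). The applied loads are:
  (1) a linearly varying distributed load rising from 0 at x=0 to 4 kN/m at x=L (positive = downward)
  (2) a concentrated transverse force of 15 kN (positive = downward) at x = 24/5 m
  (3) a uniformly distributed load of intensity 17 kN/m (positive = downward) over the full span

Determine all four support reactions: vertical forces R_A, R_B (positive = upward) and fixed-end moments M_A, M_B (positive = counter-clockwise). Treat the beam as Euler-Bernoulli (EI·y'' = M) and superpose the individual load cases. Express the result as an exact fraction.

Load 1 — triangular load w₀=4 kN/m (0→w₀ over full span):
  R_A = 3w₀L/20 = 3·4·12/20 = 36/5 kN
  M_A = w₀L²/30 = 4·12²/30 = 96/5 kN·m
  R_B = 7w₀L/20 = 7·4·12/20 = 84/5 kN
  M_B = -w₀L²/20 = -4·12²/20 = -144/5 kN·m
Load 2 — point force P=15 kN at a=24/5 m (b=L-a=36/5):
  R_A = Pb²(3a+b)/L³ = 15·(36/5)²·(3·(24/5)+(36/5))/12³ = 243/25 kN
  M_A = Pab²/L² = 15·(24/5)·(36/5)²/12² = 648/25 kN·m
  R_B = Pa²(a+3b)/L³ = 15·(24/5)²·((24/5)+3·(36/5))/12³ = 132/25 kN
  M_B = -Pa²b/L² = -15·(24/5)²·(36/5)/12² = -432/25 kN·m
Load 3 — uniform load w=17 kN/m over full span:
  R_A = wL/2 = 17·12/2 = 102 kN
  M_A = wL²/12 = 17·12²/12 = 204 kN·m
  R_B = wL/2 = 17·12/2 = 102 kN
  M_B = -wL²/12 = -17·12²/12 = -204 kN·m
Superposition: R_A = 2973/25 kN, M_A = 6228/25 kN·m, R_B = 3102/25 kN, M_B = -6252/25 kN·m

R_A = 2973/25 kN, M_A = 6228/25 kN·m, R_B = 3102/25 kN, M_B = -6252/25 kN·m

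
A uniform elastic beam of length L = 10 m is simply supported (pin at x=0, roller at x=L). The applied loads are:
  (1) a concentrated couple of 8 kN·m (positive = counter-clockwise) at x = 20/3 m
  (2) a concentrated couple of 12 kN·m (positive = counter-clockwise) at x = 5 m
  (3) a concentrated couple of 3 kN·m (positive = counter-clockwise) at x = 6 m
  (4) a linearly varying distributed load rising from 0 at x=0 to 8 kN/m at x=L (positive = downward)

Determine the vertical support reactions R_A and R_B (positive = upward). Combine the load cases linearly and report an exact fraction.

Load 1 — applied couple M₀=8 kN·m at a=20/3 m (b=L-a=10/3):
  R_A = M₀/L = 8/10 = 4/5 kN
  R_B = -M₀/L = -8/10 = -4/5 kN
Load 2 — applied couple M₀=12 kN·m at a=5 m (b=L-a=5):
  R_A = M₀/L = 12/10 = 6/5 kN
  R_B = -M₀/L = -12/10 = -6/5 kN
Load 3 — applied couple M₀=3 kN·m at a=6 m (b=L-a=4):
  R_A = M₀/L = 3/10 kN
  R_B = -M₀/L = -3/10 kN
Load 4 — triangular load w₀=8 kN/m (0→w₀ over full span):
  R_A = w₀L/6 = 8·10/6 = 40/3 kN
  R_B = w₀L/3 = 8·10/3 = 80/3 kN
Superposition: R_A = 469/30 kN, R_B = 731/30 kN

R_A = 469/30 kN, R_B = 731/30 kN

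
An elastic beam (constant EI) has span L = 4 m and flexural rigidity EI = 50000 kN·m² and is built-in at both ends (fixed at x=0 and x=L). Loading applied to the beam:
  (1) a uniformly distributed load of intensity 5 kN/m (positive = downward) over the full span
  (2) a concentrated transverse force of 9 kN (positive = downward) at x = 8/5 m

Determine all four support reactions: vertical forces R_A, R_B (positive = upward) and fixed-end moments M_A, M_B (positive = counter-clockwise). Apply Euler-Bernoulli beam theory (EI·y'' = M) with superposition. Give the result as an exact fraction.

R_A = 1979/125 kN, M_A = 4444/375 kN·m, R_B = 1646/125 kN, M_B = -3796/375 kN·m

Load 1 — uniform load w=5 kN/m over full span:
  R_A = wL/2 = 5·4/2 = 10 kN
  M_A = wL²/12 = 5·4²/12 = 20/3 kN·m
  R_B = wL/2 = 5·4/2 = 10 kN
  M_B = -wL²/12 = -5·4²/12 = -20/3 kN·m
Load 2 — point force P=9 kN at a=8/5 m (b=L-a=12/5):
  R_A = Pb²(3a+b)/L³ = 9·(12/5)²·(3·(8/5)+(12/5))/4³ = 729/125 kN
  M_A = Pab²/L² = 9·(8/5)·(12/5)²/4² = 648/125 kN·m
  R_B = Pa²(a+3b)/L³ = 9·(8/5)²·((8/5)+3·(12/5))/4³ = 396/125 kN
  M_B = -Pa²b/L² = -9·(8/5)²·(12/5)/4² = -432/125 kN·m
Superposition: R_A = 1979/125 kN, M_A = 4444/375 kN·m, R_B = 1646/125 kN, M_B = -3796/375 kN·m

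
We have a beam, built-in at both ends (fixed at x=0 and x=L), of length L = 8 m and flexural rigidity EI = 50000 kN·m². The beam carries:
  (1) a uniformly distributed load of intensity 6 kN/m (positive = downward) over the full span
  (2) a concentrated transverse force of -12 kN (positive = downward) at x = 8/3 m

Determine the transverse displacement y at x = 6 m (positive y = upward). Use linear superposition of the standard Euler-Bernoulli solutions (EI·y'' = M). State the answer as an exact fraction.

y(6) = -7/13500 m

Load 1 — uniform load w=6 kN/m over full span:
  y_1 = -wx²(L-x)²/(24EI) = -6·6²·(8-6)²/(24·50000) = -9/12500 m
Load 2 — point force P=-12 kN at a=8/3 m (b=L-a=16/3):
  y_2 = -Pa²(L-x)²(3bL-(3b+a)(L-x))/(6L³EI)  [x>a] = -(-12)·(8/3)²·(8-6)²·(3·(16/3)·8-(3·(16/3)+(8/3))·(8-6))/(6·8³·50000) = 17/84375 m
Superposition: y = Σ y_i = -7/13500 m ≈ -0.000519 m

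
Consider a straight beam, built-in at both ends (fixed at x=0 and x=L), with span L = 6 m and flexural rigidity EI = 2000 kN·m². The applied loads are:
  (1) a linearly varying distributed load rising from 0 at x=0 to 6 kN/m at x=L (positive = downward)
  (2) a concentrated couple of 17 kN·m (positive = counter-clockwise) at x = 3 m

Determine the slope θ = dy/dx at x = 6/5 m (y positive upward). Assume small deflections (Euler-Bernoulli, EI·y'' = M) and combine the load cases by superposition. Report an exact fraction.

Load 1 — triangular load w₀=6 kN/m (0→w₀ over full span):
  θ_1 = -w₀(2x(L-x)(L-2x)(x+2L)+x²(L-x)²)/(120LEI) = -6·(2·(6/5)·(6-(6/5))·(6-2·(6/5))·((6/5)+2·6)+(6/5)²·(6-(6/5))²)/(120·6·2000) = -189/78125 rad
Load 2 — applied couple M₀=17 kN·m at a=3 m (b=L-a=3):
  θ_2 = (R_Ax²/2 - M_Ax)/EI  [x≤a] with R_A=17/4, M_A=17/4 = ((17/4)·(6/5)²/2 - (17/4)·(6/5))/2000 = -51/50000 rad
Superposition: θ = Σ θ_i = -4299/1250000 rad ≈ -0.003439 rad

θ(6/5) = -4299/1250000 rad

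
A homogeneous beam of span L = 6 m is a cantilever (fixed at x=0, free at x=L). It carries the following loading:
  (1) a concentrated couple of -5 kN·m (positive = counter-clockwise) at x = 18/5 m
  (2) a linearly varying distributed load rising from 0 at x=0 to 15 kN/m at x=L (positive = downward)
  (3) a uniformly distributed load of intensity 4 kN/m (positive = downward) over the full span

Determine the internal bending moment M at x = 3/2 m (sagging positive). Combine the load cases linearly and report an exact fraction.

M(3/2) = -5101/32 kN·m

Load 1 — applied couple M₀=-5 kN·m at a=18/5 m (b=L-a=12/5):
  M_1 = M₀  [x≤a] = (-5) = -5 kN·m
Load 2 — triangular load w₀=15 kN/m (0→w₀ over full span):
  M_2 = w₀Lx/2 - w₀L²/3 - w₀x³/(6L) = 15·6·(3/2)/2 - 15·6²/3 - 15·(3/2)³/(6·6) = -3645/32 kN·m
Load 3 — uniform load w=4 kN/m over full span:
  M_3 = -w(L-x)²/2 = -4·(6-(3/2))²/2 = -81/2 kN·m
Superposition: M = Σ M_i = -5101/32 kN·m ≈ -159.406250 kN·m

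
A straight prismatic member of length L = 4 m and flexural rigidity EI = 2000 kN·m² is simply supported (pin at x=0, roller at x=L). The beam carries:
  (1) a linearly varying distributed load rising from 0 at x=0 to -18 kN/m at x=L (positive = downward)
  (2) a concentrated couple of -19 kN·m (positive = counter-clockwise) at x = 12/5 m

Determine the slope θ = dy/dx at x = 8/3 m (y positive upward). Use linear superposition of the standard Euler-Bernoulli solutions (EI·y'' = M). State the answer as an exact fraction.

Load 1 — triangular load w₀=-18 kN/m (0→w₀ over full span):
  θ_1 = -w₀(7L⁴-30L²x²+15x⁴)/(360LEI) = -(-18)·(7·4⁴-30·4²·(8/3)²+15·(8/3)⁴)/(360·4·2000) = -91/16875 rad
Load 2 — applied couple M₀=-19 kN·m at a=12/5 m (b=L-a=8/5):
  θ_2 = (M₀x²/(2L)-M₀(x-a)+C₁)/EI  [x>a] with C₁=M₀(3b²-L²)/(6L)=494/75 = ((-19)·(8/3)²/(2·4)-(-19)·((8/3)-(12/5))+(494/75))/2000 = -589/225000 rad
Superposition: θ = Σ θ_i = -5407/675000 rad ≈ -0.008010 rad

θ(8/3) = -5407/675000 rad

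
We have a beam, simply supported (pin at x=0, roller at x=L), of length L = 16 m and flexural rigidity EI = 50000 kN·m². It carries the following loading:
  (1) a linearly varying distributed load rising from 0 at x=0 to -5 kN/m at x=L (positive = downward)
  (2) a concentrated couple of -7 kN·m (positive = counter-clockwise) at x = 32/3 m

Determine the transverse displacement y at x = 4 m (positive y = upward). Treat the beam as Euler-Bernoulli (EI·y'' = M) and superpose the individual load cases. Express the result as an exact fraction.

Load 1 — triangular load w₀=-5 kN/m (0→w₀ over full span):
  y_1 = -w₀x(7L⁴-10L²x²+3x⁴)/(360LEI) = -(-5)·4·(7·16⁴-10·16²·4²+3·4⁴)/(360·16·50000) = 109/3750 m
Load 2 — applied couple M₀=-7 kN·m at a=32/3 m (b=L-a=16/3):
  y_2 = (M₀x³/(6L)+C₁x)/EI  [x≤a] with C₁=M₀(3b²-L²)/(6L)=112/9 = ((-7)·4³/(6·16)+(112/9)·4)/50000 = 203/225000 m
Superposition: y = Σ y_i = 6743/225000 m ≈ 0.029969 m

y(4) = 6743/225000 m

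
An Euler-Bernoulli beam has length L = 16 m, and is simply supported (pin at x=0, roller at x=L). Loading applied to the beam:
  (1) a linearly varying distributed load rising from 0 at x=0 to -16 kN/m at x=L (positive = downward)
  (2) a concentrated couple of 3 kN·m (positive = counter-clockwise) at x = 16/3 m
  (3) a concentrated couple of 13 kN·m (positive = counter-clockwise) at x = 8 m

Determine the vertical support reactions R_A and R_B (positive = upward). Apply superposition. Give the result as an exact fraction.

R_A = -125/3 kN, R_B = -259/3 kN

Load 1 — triangular load w₀=-16 kN/m (0→w₀ over full span):
  R_A = w₀L/6 = (-16)·16/6 = -128/3 kN
  R_B = w₀L/3 = (-16)·16/3 = -256/3 kN
Load 2 — applied couple M₀=3 kN·m at a=16/3 m (b=L-a=32/3):
  R_A = M₀/L = 3/16 kN
  R_B = -M₀/L = -3/16 kN
Load 3 — applied couple M₀=13 kN·m at a=8 m (b=L-a=8):
  R_A = M₀/L = 13/16 kN
  R_B = -M₀/L = -13/16 kN
Superposition: R_A = -125/3 kN, R_B = -259/3 kN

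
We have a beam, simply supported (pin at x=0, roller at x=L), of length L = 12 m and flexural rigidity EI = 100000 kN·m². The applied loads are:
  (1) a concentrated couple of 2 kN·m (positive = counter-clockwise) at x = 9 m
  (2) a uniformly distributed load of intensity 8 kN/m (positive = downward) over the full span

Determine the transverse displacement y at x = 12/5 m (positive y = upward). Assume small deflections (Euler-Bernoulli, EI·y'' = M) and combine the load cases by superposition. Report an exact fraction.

Load 1 — applied couple M₀=2 kN·m at a=9 m (b=L-a=3):
  y_1 = (M₀x³/(6L)+C₁x)/EI  [x≤a] with C₁=M₀(3b²-L²)/(6L)=-13/4 = (2·(12/5)³/(6·12)+(-13/4)·(12/5))/100000 = -927/12500000 m
Load 2 — uniform load w=8 kN/m over full span:
  y_2 = -wx(L³-2Lx²+x³)/(24EI) = -8·(12/5)·(12³-2·12·(12/5)²+(12/5)³)/(24·100000) = -25056/1953125 m
Superposition: y = Σ y_i = -806427/62500000 m ≈ -0.012903 m

y(12/5) = -806427/62500000 m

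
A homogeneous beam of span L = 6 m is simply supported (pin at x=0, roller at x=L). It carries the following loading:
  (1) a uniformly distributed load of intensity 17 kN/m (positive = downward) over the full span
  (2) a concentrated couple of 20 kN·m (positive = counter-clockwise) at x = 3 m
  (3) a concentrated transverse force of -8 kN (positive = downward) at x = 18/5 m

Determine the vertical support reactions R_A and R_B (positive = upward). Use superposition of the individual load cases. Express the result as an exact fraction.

R_A = 767/15 kN, R_B = 643/15 kN

Load 1 — uniform load w=17 kN/m over full span:
  R_A = wL/2 = 17·6/2 = 51 kN
  R_B = wL/2 = 17·6/2 = 51 kN
Load 2 — applied couple M₀=20 kN·m at a=3 m (b=L-a=3):
  R_A = M₀/L = 20/6 = 10/3 kN
  R_B = -M₀/L = -20/6 = -10/3 kN
Load 3 — point force P=-8 kN at a=18/5 m (b=L-a=12/5):
  R_A = Pb/L = (-8)·(12/5)/6 = -16/5 kN
  R_B = Pa/L = (-8)·(18/5)/6 = -24/5 kN
Superposition: R_A = 767/15 kN, R_B = 643/15 kN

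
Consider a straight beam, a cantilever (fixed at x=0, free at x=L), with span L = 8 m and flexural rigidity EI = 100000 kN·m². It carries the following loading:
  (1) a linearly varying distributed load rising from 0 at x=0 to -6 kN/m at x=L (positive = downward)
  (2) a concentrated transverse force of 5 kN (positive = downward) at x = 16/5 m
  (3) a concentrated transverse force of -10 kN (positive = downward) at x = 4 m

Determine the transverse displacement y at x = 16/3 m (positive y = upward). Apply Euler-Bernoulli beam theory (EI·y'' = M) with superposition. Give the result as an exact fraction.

Load 1 — triangular load w₀=-6 kN/m (0→w₀ over full span):
  y_1 = (w₀Lx³/12-w₀L²x²/6-w₀x⁵/(120L))/EI = ((-6)·8·(16/3)³/12-(-6)·8²·(16/3)²/6-(-6)·(16/3)⁵/(120·8))/100000 = 47104/3796875 m
Load 2 — point force P=5 kN at a=16/5 m (b=L-a=24/5):
  y_2 = -Pa²(3x-a)/(6EI)  [x>a] = -5·(16/5)²·(3·(16/3)-(16/5))/(6·100000) = -256/234375 m
Load 3 — point force P=-10 kN at a=4 m (b=L-a=4):
  y_3 = -Pa²(3x-a)/(6EI)  [x>a] = -(-10)·4²·(3·(16/3)-4)/(6·100000) = 2/625 m
Superposition: y = Σ y_i = 275534/18984375 m ≈ 0.014514 m

y(16/3) = 275534/18984375 m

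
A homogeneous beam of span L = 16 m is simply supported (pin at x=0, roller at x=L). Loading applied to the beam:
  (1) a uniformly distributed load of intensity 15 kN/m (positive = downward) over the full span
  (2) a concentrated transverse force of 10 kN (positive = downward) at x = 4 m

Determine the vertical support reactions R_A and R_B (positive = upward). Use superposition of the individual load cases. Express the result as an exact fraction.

R_A = 255/2 kN, R_B = 245/2 kN

Load 1 — uniform load w=15 kN/m over full span:
  R_A = wL/2 = 15·16/2 = 120 kN
  R_B = wL/2 = 15·16/2 = 120 kN
Load 2 — point force P=10 kN at a=4 m (b=L-a=12):
  R_A = Pb/L = 10·12/16 = 15/2 kN
  R_B = Pa/L = 10·4/16 = 5/2 kN
Superposition: R_A = 255/2 kN, R_B = 245/2 kN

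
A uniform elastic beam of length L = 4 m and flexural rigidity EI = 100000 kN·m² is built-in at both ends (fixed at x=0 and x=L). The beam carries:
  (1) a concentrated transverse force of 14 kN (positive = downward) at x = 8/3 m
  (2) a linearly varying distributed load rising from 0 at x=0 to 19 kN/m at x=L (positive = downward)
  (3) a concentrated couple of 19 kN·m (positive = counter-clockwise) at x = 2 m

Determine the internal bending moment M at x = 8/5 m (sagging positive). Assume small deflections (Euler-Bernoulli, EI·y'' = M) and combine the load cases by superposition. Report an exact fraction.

Load 1 — point force P=14 kN at a=8/3 m (b=L-a=4/3):
  M_1 = Pb²(3a+b)x/L³ - Pab²/L²  [x≤a] = 14·(4/3)²·(3·(8/3)+(4/3))·(8/5)/4³ - 14·(8/3)·(4/3)²/4² = 224/135 kN·m
Load 2 — triangular load w₀=19 kN/m (0→w₀ over full span):
  M_2 = 3w₀Lx/20 - w₀L²/30 - w₀x³/(6L) = 3·19·4·(8/5)/20 - 19·4²/30 - 19·(8/5)³/(6·4) = 608/125 kN·m
Load 3 — applied couple M₀=19 kN·m at a=2 m (b=L-a=2):
  M_3 = R_Ax - M_A  [x≤a] with R_A=57/8, M_A=19/4 = (57/8)·(8/5) - (19/4) = 133/20 kN·m
Superposition: M = Σ M_i = 177839/13500 kN·m ≈ 13.173259 kN·m

M(8/5) = 177839/13500 kN·m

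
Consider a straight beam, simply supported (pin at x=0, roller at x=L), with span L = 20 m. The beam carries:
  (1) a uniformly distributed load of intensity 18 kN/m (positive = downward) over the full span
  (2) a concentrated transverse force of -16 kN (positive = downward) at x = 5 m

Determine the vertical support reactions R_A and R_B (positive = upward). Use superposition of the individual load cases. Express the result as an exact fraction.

Load 1 — uniform load w=18 kN/m over full span:
  R_A = wL/2 = 18·20/2 = 180 kN
  R_B = wL/2 = 18·20/2 = 180 kN
Load 2 — point force P=-16 kN at a=5 m (b=L-a=15):
  R_A = Pb/L = (-16)·15/20 = -12 kN
  R_B = Pa/L = (-16)·5/20 = -4 kN
Superposition: R_A = 168 kN, R_B = 176 kN

R_A = 168 kN, R_B = 176 kN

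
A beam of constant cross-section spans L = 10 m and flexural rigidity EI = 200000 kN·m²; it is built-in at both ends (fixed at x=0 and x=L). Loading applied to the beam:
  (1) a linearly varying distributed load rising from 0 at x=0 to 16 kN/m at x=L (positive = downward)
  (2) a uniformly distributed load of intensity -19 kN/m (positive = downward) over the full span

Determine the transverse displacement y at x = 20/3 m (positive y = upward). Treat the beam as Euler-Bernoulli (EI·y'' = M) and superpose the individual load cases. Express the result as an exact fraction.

Load 1 — triangular load w₀=16 kN/m (0→w₀ over full span):
  y_1 = -w₀x²(L-x)²(x+2L)/(120LEI) = -16·(20/3)²·(10-(20/3))²·((20/3)+2·10)/(120·10·200000) = -16/18225 m
Load 2 — uniform load w=-19 kN/m over full span:
  y_2 = -wx²(L-x)²/(24EI) = -(-19)·(20/3)²·(10-(20/3))²/(24·200000) = 19/9720 m
Superposition: y = Σ y_i = 157/145800 m ≈ 0.001077 m

y(20/3) = 157/145800 m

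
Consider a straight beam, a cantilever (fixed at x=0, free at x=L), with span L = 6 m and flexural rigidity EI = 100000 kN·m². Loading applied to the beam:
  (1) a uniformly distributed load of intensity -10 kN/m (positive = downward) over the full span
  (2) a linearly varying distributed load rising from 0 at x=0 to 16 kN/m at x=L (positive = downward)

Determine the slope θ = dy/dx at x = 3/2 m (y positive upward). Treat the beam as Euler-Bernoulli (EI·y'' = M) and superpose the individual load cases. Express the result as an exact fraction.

Load 1 — uniform load w=-10 kN/m over full span:
  θ_1 = -wx(x²-3Lx+3L²)/(6EI) = -(-10)·(3/2)·((3/2)²-3·6·(3/2)+3·6²)/(6·100000) = 333/160000 rad
Load 2 — triangular load w₀=16 kN/m (0→w₀ over full span):
  θ_2 = (w₀Lx²/4-w₀L²x/3-w₀x⁴/(24L))/EI = (16·6·(3/2)²/4-16·6²·(3/2)/3-16·(3/2)⁴/(24·6))/100000 = -3753/1600000 rad
Superposition: θ = Σ θ_i = -423/1600000 rad ≈ -0.000264 rad

θ(3/2) = -423/1600000 rad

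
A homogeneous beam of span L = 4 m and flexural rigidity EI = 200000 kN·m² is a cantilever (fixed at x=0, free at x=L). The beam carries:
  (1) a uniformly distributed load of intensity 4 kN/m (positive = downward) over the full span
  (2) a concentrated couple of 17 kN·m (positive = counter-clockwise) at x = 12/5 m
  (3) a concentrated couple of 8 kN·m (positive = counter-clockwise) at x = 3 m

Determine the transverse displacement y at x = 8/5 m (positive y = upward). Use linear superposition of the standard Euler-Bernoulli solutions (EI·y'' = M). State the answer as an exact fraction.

y(8/5) = 17/3906250 m

Load 1 — uniform load w=4 kN/m over full span:
  y_1 = -wx²(x²-4Lx+6L²)/(24EI) = -4·(8/5)²·((8/5)²-4·4·(8/5)+6·4²)/(24·200000) = -304/1953125 m
Load 2 — applied couple M₀=17 kN·m at a=12/5 m (b=L-a=8/5):
  y_2 = M₀x²/(2EI)  [x≤a] = 17·(8/5)²/(2·200000) = 17/156250 m
Load 3 — applied couple M₀=8 kN·m at a=3 m (b=L-a=1):
  y_3 = M₀x²/(2EI)  [x≤a] = 8·(8/5)²/(2·200000) = 4/78125 m
Superposition: y = Σ y_i = 17/3906250 m ≈ 0.000004 m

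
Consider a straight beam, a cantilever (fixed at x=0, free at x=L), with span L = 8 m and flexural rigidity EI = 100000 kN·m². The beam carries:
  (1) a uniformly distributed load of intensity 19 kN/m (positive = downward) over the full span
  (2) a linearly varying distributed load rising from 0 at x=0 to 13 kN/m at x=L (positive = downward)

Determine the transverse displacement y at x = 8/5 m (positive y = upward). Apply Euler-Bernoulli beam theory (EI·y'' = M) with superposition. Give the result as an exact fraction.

y(8/5) = -487936/48828125 m

Load 1 — uniform load w=19 kN/m over full span:
  y_1 = -wx²(x²-4Lx+6L²)/(24EI) = -19·(8/5)²·((8/5)²-4·8·(8/5)+6·8²)/(24·100000) = -39824/5859375 m
Load 2 — triangular load w₀=13 kN/m (0→w₀ over full span):
  y_2 = (w₀Lx³/12-w₀L²x²/6-w₀x⁵/(120L))/EI = (13·8·(8/5)³/12-13·8²·(8/5)²/6-13·(8/5)⁵/(120·8))/100000 = -468208/146484375 m
Superposition: y = Σ y_i = -487936/48828125 m ≈ -0.009993 m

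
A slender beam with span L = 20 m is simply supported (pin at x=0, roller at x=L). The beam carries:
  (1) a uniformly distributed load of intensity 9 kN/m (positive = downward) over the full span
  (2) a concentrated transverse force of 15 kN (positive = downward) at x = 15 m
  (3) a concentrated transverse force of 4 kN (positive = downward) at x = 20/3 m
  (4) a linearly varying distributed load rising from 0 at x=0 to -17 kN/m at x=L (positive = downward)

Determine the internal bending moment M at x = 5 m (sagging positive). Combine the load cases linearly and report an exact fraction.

M(5) = 2495/24 kN·m

Load 1 — uniform load w=9 kN/m over full span:
  M_1 = wx(L-x)/2 = 9·5·(20-5)/2 = 675/2 kN·m
Load 2 — point force P=15 kN at a=15 m (b=L-a=5):
  M_2 = Pbx/L  [x≤a] = 15·5·5/20 = 75/4 kN·m
Load 3 — point force P=4 kN at a=20/3 m (b=L-a=40/3):
  M_3 = Pbx/L  [x≤a] = 4·(40/3)·5/20 = 40/3 kN·m
Load 4 — triangular load w₀=-17 kN/m (0→w₀ over full span):
  M_4 = w₀Lx/6 - w₀x³/(6L) = (-17)·20·5/6 - (-17)·5³/(6·20) = -2125/8 kN·m
Superposition: M = Σ M_i = 2495/24 kN·m ≈ 103.958333 kN·m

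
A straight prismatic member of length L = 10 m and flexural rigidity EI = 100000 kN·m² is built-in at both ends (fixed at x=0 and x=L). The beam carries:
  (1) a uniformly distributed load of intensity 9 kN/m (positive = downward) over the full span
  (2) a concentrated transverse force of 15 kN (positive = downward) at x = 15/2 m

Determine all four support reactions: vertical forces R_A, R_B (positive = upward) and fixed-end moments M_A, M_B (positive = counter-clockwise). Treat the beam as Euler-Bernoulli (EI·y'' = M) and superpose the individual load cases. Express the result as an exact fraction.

R_A = 1515/32 kN, M_A = 2625/32 kN·m, R_B = 1845/32 kN, M_B = -3075/32 kN·m

Load 1 — uniform load w=9 kN/m over full span:
  R_A = wL/2 = 9·10/2 = 45 kN
  M_A = wL²/12 = 9·10²/12 = 75 kN·m
  R_B = wL/2 = 9·10/2 = 45 kN
  M_B = -wL²/12 = -9·10²/12 = -75 kN·m
Load 2 — point force P=15 kN at a=15/2 m (b=L-a=5/2):
  R_A = Pb²(3a+b)/L³ = 15·(5/2)²·(3·(15/2)+(5/2))/10³ = 75/32 kN
  M_A = Pab²/L² = 15·(15/2)·(5/2)²/10² = 225/32 kN·m
  R_B = Pa²(a+3b)/L³ = 15·(15/2)²·((15/2)+3·(5/2))/10³ = 405/32 kN
  M_B = -Pa²b/L² = -15·(15/2)²·(5/2)/10² = -675/32 kN·m
Superposition: R_A = 1515/32 kN, M_A = 2625/32 kN·m, R_B = 1845/32 kN, M_B = -3075/32 kN·m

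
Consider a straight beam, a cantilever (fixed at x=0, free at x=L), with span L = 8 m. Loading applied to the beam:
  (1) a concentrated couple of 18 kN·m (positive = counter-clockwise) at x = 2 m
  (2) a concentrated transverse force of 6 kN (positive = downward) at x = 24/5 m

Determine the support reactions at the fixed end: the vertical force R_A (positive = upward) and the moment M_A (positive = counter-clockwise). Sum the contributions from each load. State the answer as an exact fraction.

Load 1 — applied couple M₀=18 kN·m at a=2 m (b=L-a=6):
  R_A = 0 kN
  M_A = -M₀ = -18 kN·m
Load 2 — point force P=6 kN at a=24/5 m (b=L-a=16/5):
  R_A = P = 6 kN
  M_A = Pa = 6·(24/5) = 144/5 kN·m
Superposition: R_A = 6 kN, M_A = 54/5 kN·m

R_A = 6 kN, M_A = 54/5 kN·m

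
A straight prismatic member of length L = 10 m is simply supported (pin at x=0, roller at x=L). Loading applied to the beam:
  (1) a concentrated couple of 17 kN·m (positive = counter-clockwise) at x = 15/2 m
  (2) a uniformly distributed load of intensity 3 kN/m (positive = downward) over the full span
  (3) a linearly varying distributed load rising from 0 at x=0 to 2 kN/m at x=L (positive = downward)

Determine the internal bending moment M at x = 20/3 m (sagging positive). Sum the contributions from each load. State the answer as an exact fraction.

M(20/3) = 4618/81 kN·m

Load 1 — applied couple M₀=17 kN·m at a=15/2 m (b=L-a=5/2):
  M_1 = M₀x/L  [x≤a] = 17·(20/3)/10 = 34/3 kN·m
Load 2 — uniform load w=3 kN/m over full span:
  M_2 = wx(L-x)/2 = 3·(20/3)·(10-(20/3))/2 = 100/3 kN·m
Load 3 — triangular load w₀=2 kN/m (0→w₀ over full span):
  M_3 = w₀Lx/6 - w₀x³/(6L) = 2·10·(20/3)/6 - 2·(20/3)³/(6·10) = 1000/81 kN·m
Superposition: M = Σ M_i = 4618/81 kN·m ≈ 57.012346 kN·m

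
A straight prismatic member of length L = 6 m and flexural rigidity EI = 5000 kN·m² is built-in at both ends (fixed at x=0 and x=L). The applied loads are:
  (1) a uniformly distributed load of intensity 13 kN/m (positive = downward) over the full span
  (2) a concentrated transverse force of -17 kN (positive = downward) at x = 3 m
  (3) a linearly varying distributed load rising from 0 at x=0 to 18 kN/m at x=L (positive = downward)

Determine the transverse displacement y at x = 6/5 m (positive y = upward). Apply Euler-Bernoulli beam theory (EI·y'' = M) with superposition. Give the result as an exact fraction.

y(6/5) = -693369/156250000 m

Load 1 — uniform load w=13 kN/m over full span:
  y_1 = -wx²(L-x)²/(24EI) = -13·(6/5)²·(6-(6/5))²/(24·5000) = -1404/390625 m
Load 2 — point force P=-17 kN at a=3 m (b=L-a=3):
  y_2 = -Pb²x²(3aL-(3a+b)x)/(6L³EI)  [x≤a] = -(-17)·3²·(6/5)²·(3·3·6-(3·3+3)·(6/5))/(6·6³·5000) = 1683/1250000 m
Load 3 — triangular load w₀=18 kN/m (0→w₀ over full span):
  y_3 = -w₀x²(L-x)²(x+2L)/(120LEI) = -18·(6/5)²·(6-(6/5))²·((6/5)+2·6)/(120·6·5000) = -21384/9765625 m
Superposition: y = Σ y_i = -693369/156250000 m ≈ -0.004438 m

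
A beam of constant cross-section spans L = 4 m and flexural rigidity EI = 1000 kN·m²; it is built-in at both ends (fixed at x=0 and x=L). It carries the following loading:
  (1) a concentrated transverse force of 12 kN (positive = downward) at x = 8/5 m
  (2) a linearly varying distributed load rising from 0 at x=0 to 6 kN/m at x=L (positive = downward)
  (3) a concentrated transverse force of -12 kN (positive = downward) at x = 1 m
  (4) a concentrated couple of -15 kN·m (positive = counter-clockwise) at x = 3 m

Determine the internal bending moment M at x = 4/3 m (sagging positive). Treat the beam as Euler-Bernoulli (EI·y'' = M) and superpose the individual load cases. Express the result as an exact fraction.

M(4/3) = 41899/54000 kN·m

Load 1 — point force P=12 kN at a=8/5 m (b=L-a=12/5):
  M_1 = Pb²(3a+b)x/L³ - Pab²/L²  [x≤a] = 12·(12/5)²·(3·(8/5)+(12/5))·(4/3)/4³ - 12·(8/5)·(12/5)²/4² = 432/125 kN·m
Load 2 — triangular load w₀=6 kN/m (0→w₀ over full span):
  M_2 = 3w₀Lx/20 - w₀L²/30 - w₀x³/(6L) = 3·6·4·(4/3)/20 - 6·4²/30 - 6·(4/3)³/(6·4) = 136/135 kN·m
Load 3 — point force P=-12 kN at a=1 m (b=L-a=3):
  M_3 = Pa²(a+3b)(L-x)/L³ - Pa²b/L²  [x>a] = (-12)·1²·(1+3·3)·(4-(4/3))/4³ - (-12)·1²·3/4² = -11/4 kN·m
Load 4 — applied couple M₀=-15 kN·m at a=3 m (b=L-a=1):
  M_4 = R_Ax - M_A  [x≤a] with R_A=-135/32, M_A=-75/16 = (-135/32)·(4/3) - (-75/16) = -15/16 kN·m
Superposition: M = Σ M_i = 41899/54000 kN·m ≈ 0.775907 kN·m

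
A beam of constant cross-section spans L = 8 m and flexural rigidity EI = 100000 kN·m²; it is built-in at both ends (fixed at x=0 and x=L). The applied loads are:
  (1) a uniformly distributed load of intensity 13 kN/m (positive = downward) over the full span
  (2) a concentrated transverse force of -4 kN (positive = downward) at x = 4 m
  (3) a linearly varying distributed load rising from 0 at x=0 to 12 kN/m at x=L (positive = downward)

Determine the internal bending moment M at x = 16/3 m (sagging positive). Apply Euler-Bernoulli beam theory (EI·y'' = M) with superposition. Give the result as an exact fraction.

Load 1 — uniform load w=13 kN/m over full span:
  M_1 = wLx/2 - wL²/12 - wx²/2 = 13·8·(16/3)/2 - 13·8²/12 - 13·(16/3)²/2 = 208/9 kN·m
Load 2 — point force P=-4 kN at a=4 m (b=L-a=4):
  M_2 = Pa²(a+3b)(L-x)/L³ - Pa²b/L²  [x>a] = (-4)·4²·(4+3·4)·(8-(16/3))/8³ - (-4)·4²·4/8² = -4/3 kN·m
Load 3 — triangular load w₀=12 kN/m (0→w₀ over full span):
  M_3 = 3w₀Lx/20 - w₀L²/30 - w₀x³/(6L) = 3·12·8·(16/3)/20 - 12·8²/30 - 12·(16/3)³/(6·8) = 1792/135 kN·m
Superposition: M = Σ M_i = 4732/135 kN·m ≈ 35.051852 kN·m

M(16/3) = 4732/135 kN·m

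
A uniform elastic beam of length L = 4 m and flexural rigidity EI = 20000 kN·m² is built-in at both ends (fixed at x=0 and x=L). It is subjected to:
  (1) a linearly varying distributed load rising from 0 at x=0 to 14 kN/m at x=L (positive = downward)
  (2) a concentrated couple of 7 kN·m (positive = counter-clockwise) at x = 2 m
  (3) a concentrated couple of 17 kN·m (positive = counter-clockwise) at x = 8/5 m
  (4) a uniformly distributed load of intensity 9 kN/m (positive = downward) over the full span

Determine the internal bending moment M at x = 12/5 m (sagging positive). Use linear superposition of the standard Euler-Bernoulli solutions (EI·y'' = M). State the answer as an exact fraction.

Load 1 — triangular load w₀=14 kN/m (0→w₀ over full span):
  M_1 = 3w₀Lx/20 - w₀L²/30 - w₀x³/(6L) = 3·14·4·(12/5)/20 - 14·4²/30 - 14·(12/5)³/(6·4) = 1736/375 kN·m
Load 2 — applied couple M₀=7 kN·m at a=2 m (b=L-a=2):
  M_2 = R_Ax - M_A - M₀  [x>a] with R_A=21/8, M_A=7/4 = (21/8)·(12/5) - (7/4) - 7 = -49/20 kN·m
Load 3 — applied couple M₀=17 kN·m at a=8/5 m (b=L-a=12/5):
  M_3 = R_Ax - M_A - M₀  [x>a] with R_A=153/25, M_A=51/25 = (153/25)·(12/5) - (51/25) - 17 = -544/125 kN·m
Load 4 — uniform load w=9 kN/m over full span:
  M_4 = wLx/2 - wL²/12 - wx²/2 = 9·4·(12/5)/2 - 9·4²/12 - 9·(12/5)²/2 = 132/25 kN·m
Superposition: M = Σ M_i = 4661/1500 kN·m ≈ 3.107333 kN·m

M(12/5) = 4661/1500 kN·m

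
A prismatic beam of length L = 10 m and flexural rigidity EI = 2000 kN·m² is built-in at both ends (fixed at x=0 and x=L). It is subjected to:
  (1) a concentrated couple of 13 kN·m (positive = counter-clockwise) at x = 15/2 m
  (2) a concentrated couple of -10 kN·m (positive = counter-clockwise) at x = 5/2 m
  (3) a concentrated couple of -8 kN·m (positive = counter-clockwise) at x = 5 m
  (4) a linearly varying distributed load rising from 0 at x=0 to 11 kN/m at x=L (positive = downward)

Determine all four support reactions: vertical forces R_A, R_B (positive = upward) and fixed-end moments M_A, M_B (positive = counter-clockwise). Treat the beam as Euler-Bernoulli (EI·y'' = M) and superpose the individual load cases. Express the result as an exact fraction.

R_A = 1251/80 kN, M_A = 1949/48 kN·m, R_B = 3149/80 kN, M_B = -1001/16 kN·m

Load 1 — applied couple M₀=13 kN·m at a=15/2 m (b=L-a=5/2):
  R_A = 6M₀ab/L³ = 6·13·(15/2)·(5/2)/10³ = 117/80 kN
  M_A = M₀b(2a-b)/L² = 13·(5/2)·(2·(15/2)-(5/2))/10² = 65/16 kN·m
  R_B = -6M₀ab/L³ = -6·13·(15/2)·(5/2)/10³ = -117/80 kN
  M_B = M₀a(2b-a)/L² = 13·(15/2)·(2·(5/2)-(15/2))/10² = -39/16 kN·m
Load 2 — applied couple M₀=-10 kN·m at a=5/2 m (b=L-a=15/2):
  R_A = 6M₀ab/L³ = 6·(-10)·(5/2)·(15/2)/10³ = -9/8 kN
  M_A = M₀b(2a-b)/L² = (-10)·(15/2)·(2·(5/2)-(15/2))/10² = 15/8 kN·m
  R_B = -6M₀ab/L³ = -6·(-10)·(5/2)·(15/2)/10³ = 9/8 kN
  M_B = M₀a(2b-a)/L² = (-10)·(5/2)·(2·(15/2)-(5/2))/10² = -25/8 kN·m
Load 3 — applied couple M₀=-8 kN·m at a=5 m (b=L-a=5):
  R_A = 6M₀ab/L³ = 6·(-8)·5·5/10³ = -6/5 kN
  M_A = M₀b(2a-b)/L² = (-8)·5·(2·5-5)/10² = -2 kN·m
  R_B = -6M₀ab/L³ = -6·(-8)·5·5/10³ = 6/5 kN
  M_B = M₀a(2b-a)/L² = (-8)·5·(2·5-5)/10² = -2 kN·m
Load 4 — triangular load w₀=11 kN/m (0→w₀ over full span):
  R_A = 3w₀L/20 = 3·11·10/20 = 33/2 kN
  M_A = w₀L²/30 = 11·10²/30 = 110/3 kN·m
  R_B = 7w₀L/20 = 7·11·10/20 = 77/2 kN
  M_B = -w₀L²/20 = -11·10²/20 = -55 kN·m
Superposition: R_A = 1251/80 kN, M_A = 1949/48 kN·m, R_B = 3149/80 kN, M_B = -1001/16 kN·m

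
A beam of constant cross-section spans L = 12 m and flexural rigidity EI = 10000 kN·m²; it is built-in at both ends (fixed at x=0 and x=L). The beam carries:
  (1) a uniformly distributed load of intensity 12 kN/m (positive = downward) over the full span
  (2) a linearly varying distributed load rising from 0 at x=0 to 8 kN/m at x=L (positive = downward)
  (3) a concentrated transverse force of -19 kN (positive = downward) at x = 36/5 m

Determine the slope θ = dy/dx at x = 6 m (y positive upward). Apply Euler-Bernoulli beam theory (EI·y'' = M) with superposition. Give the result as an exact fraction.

Load 1 — uniform load w=12 kN/m over full span:
  θ_1 = -wx(L-x)(L-2x)/(12EI) = -12·6·(12-6)·(12-2·6)/(12·10000) = 0 rad
Load 2 — triangular load w₀=8 kN/m (0→w₀ over full span):
  θ_2 = -w₀(2x(L-x)(L-2x)(x+2L)+x²(L-x)²)/(120LEI) = -8·(2·6·(12-6)·(12-2·6)·(6+2·12)+6²·(12-6)²)/(120·12·10000) = -9/12500 rad
Load 3 — point force P=-19 kN at a=36/5 m (b=L-a=24/5):
  θ_3 = -Pb²x(2aL-(3a+b)x)/(2L³EI)  [x≤a] = -(-19)·(24/5)²·6·(2·(36/5)·12-(3·(36/5)+(24/5))·6)/(2·12³·10000) = 171/156250 rad
Superposition: θ = Σ θ_i = 117/312500 rad ≈ 0.000374 rad

θ(6) = 117/312500 rad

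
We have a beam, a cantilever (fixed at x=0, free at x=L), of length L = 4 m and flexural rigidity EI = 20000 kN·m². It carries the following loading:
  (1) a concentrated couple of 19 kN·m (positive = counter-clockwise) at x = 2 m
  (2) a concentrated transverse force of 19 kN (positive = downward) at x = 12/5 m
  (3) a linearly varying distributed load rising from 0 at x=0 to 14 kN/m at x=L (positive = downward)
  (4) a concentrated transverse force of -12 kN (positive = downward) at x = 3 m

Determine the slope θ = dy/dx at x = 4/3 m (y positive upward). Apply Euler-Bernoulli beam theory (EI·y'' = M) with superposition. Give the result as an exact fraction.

θ(4/3) = -17123/6075000 rad

Load 1 — applied couple M₀=19 kN·m at a=2 m (b=L-a=2):
  θ_1 = M₀x/EI  [x≤a] = 19·(4/3)/20000 = 19/15000 rad
Load 2 — point force P=19 kN at a=12/5 m (b=L-a=8/5):
  θ_2 = -Px(2a-x)/(2EI)  [x≤a] = -19·(4/3)·(2·(12/5)-(4/3))/(2·20000) = -247/112500 rad
Load 3 — triangular load w₀=14 kN/m (0→w₀ over full span):
  θ_3 = (w₀Lx²/4-w₀L²x/3-w₀x⁴/(24L))/EI = (14·4·(4/3)²/4-14·4²·(4/3)/3-14·(4/3)⁴/(24·4))/20000 = -1141/303750 rad
Load 4 — point force P=-12 kN at a=3 m (b=L-a=1):
  θ_4 = -Px(2a-x)/(2EI)  [x≤a] = -(-12)·(4/3)·(2·3-(4/3))/(2·20000) = 7/3750 rad
Superposition: θ = Σ θ_i = -17123/6075000 rad ≈ -0.002819 rad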